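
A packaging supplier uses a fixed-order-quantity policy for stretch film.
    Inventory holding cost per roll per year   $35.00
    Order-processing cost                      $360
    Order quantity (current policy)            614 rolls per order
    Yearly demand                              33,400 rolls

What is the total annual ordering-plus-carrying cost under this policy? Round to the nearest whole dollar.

$30,328

Orders/yr = 33,400/614 = 54.397; ordering cost = 54.397 × $360 = $19,583.06
Average inventory = 614/2 = 307; holding cost = 307 × $35 = $10,745.00
Total = $19,583.06 + $10,745.00 = $30,328.06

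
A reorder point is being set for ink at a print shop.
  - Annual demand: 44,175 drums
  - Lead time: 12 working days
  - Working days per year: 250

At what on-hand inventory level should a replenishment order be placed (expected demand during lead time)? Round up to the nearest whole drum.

2,121 drums

Daily demand d = 44,175 / 250 = 176.700 drums/day
Demand during lead time = 176.700 × 12 = 2,120.40
Reorder point = 2,120.40 → round up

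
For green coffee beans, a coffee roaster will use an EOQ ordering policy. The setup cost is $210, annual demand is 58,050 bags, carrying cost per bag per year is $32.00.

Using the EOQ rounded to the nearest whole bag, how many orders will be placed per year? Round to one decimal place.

EOQ = √(2DS/H) = √(2 × 58,050 × 210 / 32)
    = √(761,906.25) ≈ 872.87 → Q = 873
Orders per year = D/Q = 58,050 / 873 = 66.495

66.5 orders per year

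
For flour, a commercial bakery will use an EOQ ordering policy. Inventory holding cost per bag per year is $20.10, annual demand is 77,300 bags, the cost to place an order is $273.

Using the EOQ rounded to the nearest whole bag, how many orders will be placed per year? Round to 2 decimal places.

53.35 orders per year

Q* = √(2·D·S / H) = √(2·77,300·273 / 20.1) = √2,099,791.0 ≈ 1,449.07 → Q = 1,449
N = D/Q = 77,300/1,449 ≈ 53.347 orders/yr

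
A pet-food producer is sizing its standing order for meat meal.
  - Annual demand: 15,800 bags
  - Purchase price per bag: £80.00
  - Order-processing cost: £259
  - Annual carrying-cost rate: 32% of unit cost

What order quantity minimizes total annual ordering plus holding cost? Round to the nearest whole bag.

Carrying cost H = £80 × 32% = £25.6000/bag/yr
Optimal lot size Q* = (2 × 15,800 × £259 / £25.6)^½ ≈ 565.42

565 bags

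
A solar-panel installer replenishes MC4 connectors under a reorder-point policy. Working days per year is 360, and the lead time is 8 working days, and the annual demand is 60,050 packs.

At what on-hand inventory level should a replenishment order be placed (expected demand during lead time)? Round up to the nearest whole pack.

Daily demand d = 60,050 / 360 = 166.806 packs/day
Demand during lead time = 166.806 × 8 = 1,334.44
Reorder point = 1,334.44 → round up

1,335 packs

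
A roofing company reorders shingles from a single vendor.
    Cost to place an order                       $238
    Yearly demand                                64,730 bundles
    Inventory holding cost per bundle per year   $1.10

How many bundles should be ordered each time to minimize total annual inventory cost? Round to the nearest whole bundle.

5,292 bundles

EOQ = √(2DS/H) = √(2 × 64,730 × 238 / 1.1)
    = √(28,010,436.36) ≈ 5,292.49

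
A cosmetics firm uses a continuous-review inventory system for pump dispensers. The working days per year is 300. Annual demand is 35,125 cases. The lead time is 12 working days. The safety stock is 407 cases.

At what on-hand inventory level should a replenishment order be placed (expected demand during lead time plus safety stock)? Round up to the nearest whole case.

1,812 cases

Daily demand d = 35,125 / 300 = 117.083 cases/day
Demand during lead time = 117.083 × 12 = 1,405.00
Reorder point = 1,405.00 + 407 = 1,812.00 → round up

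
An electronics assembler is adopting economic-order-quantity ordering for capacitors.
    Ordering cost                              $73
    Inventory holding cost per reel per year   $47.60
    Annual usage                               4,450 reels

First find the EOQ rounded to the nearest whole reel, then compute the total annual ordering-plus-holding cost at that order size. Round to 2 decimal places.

EOQ = √(2DS/H) = √(2 × 4,450 × 73 / 47.6)
    = √(13,649.16) ≈ 116.83 → Q = 117 reels
Ordering: D/Q × S = 4,450/117 × $73 = $2,776.50
Holding:  Q/2 × H = 117/2 × $47.6 = $2,784.60
Total = $2,776.50 + $2,784.60 = $5,561.10

$5,561.10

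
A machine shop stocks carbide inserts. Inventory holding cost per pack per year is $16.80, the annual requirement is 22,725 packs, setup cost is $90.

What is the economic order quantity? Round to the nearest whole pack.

493 packs

Q* = √(2·D·S / H) = √(2·22,725·90 / 16.8) = √243,482.1 ≈ 493.44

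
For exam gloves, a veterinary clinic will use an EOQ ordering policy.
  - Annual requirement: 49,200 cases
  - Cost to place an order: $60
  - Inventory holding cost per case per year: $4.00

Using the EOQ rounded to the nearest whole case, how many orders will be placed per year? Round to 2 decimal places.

40.49 orders per year

2DS/H = 2·49,200·60/4 = 1,476,000.00
EOQ = √1,476,000.00 ≈ 1,214.91 → Q = 1,215
N = D/Q = 49,200/1,215 ≈ 40.494 orders/yr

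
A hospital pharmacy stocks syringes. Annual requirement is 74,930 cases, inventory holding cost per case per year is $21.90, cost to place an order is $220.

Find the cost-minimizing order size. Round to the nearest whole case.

2DS/H = 2·74,930·220/21.9 = 1,505,442.92
EOQ = √1,505,442.92 ≈ 1,226.96

1,227 cases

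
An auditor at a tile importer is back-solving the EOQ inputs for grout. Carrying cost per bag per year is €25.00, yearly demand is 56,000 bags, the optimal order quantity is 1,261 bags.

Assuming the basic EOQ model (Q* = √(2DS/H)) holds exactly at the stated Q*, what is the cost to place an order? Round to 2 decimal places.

€354.94

Since Q* = (2DS/H)^½, squaring gives Q*²·H = 2DS.
S = Q²H / (2D) = 1,261² × 25 / (2 × 56,000) = 354.9377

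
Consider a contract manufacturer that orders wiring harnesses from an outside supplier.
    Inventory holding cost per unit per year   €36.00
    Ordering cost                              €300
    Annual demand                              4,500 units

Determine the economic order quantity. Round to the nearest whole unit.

2DS/H = 2·4,500·300/36 = 75,000.00
EOQ = √75,000.00 ≈ 273.86

274 units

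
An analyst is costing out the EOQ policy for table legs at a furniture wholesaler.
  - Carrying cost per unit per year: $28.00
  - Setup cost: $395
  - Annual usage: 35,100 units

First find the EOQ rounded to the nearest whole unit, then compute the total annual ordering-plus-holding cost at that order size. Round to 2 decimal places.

$27,864.17

EOQ = √(2DS/H) = √(2 × 35,100 × 395 / 28)
    = √(990,321.43) ≈ 995.15 → Q = 995 units
Ordering: D/Q × S = 35,100/995 × $395 = $13,934.17
Holding:  Q/2 × H = 995/2 × $28 = $13,930.00
Total = $13,934.17 + $13,930.00 = $27,864.17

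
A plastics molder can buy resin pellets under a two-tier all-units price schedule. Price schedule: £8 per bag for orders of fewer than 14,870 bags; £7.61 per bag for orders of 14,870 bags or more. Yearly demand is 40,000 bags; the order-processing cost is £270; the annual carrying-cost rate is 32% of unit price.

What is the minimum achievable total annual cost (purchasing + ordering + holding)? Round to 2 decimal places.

H₁ = 32%×£8 = £2.5600;  H₂ = 32%×£7.61 = £2.4352
EOQ₁ = √(2×40,000×270/2.5600) = 2,904.74  (< 14,870, feasible at tier 1)
EOQ₂ = √(2×40,000×270/2.4352) = 2,978.24  (< 14,870 → use Q = 14,870 at tier-2 price)
TC(tier 1 (EOQ₁), Q≈2,904.7) = £327,436.13
TC(tier 2, Q≈14,870.0) = £323,232.01
Minimum at tier 2: £323,232.01

£323,232.01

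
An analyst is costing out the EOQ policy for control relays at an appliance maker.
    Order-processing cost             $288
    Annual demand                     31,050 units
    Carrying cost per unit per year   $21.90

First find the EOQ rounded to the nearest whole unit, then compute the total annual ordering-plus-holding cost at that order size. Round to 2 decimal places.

$19,790.84

2DS/H = 2·31,050·288/21.9 = 816,657.53
EOQ = √816,657.53 ≈ 903.69 → Q = 904 units
Orders/yr = 31,050/904 = 34.347; ordering cost = 34.347 × $288 = $9,892.04
Average inventory = 904/2 = 452; holding cost = 452 × $21.9 = $9,898.80
Total = $9,892.04 + $9,898.80 = $19,790.84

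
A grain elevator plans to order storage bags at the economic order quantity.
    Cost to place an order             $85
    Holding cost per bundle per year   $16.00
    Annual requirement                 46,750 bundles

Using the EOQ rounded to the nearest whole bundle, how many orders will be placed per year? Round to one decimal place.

EOQ = √(2DS/H) = √(2 × 46,750 × 85 / 16)
    = √(496,718.75) ≈ 704.78 → Q = 705
N = D/Q = 46,750/705 ≈ 66.312 orders/yr

66.3 orders per year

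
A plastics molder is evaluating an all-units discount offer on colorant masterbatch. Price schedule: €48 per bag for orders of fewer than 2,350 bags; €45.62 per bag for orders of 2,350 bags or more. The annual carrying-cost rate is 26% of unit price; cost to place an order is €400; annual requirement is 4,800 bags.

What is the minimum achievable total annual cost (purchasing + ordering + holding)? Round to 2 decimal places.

H₁ = 26%×€48 = €12.4800;  H₂ = 26%×€45.62 = €11.8612
EOQ₁ = √(2×4,800×400/12.4800) = 554.70  (< 2,350, feasible at tier 1)
EOQ₂ = √(2×4,800×400/11.8612) = 568.99  (< 2,350 → use Q = 2,350 at tier-2 price)
TC(tier 1 (EOQ₁), Q≈554.7) = €237,322.66
TC(tier 2, Q≈2,350.0) = €233,729.93
Minimum at tier 2: €233,729.93

€233,729.93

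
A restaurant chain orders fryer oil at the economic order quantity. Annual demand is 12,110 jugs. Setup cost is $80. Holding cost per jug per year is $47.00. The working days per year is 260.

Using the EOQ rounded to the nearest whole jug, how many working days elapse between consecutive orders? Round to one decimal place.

4.4 days

Q* = √(2·D·S / H) = √(2·12,110·80 / 47) = √41,225.5 ≈ 203.04 → Q = 203 jugs
Days between orders = 260 / (D/Q) = 260 / 59.655 ≈ 4.358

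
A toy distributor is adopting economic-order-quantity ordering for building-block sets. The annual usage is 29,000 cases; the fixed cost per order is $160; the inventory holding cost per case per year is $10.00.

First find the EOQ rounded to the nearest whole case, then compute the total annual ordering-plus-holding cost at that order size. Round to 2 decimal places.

$9,633.28

Optimal lot size Q* = (2 × 29,000 × $160 / $10)^½ ≈ 963.33 → Q = 963 cases
Ordering: D/Q × S = 29,000/963 × $160 = $4,818.28
Holding:  Q/2 × H = 963/2 × $10 = $4,815.00
Total = $4,818.28 + $4,815.00 = $9,633.28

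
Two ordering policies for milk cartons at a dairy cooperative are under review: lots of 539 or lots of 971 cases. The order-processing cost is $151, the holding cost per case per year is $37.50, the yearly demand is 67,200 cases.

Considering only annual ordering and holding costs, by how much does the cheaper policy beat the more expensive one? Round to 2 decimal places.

$275.72

For each Q, cost = (D/Q)·S + (Q/2)·H.
TC(539) = (67,200/539)×151 + (539/2)×37.5 = $28,932.22
TC(971) = (67,200/971)×151 + (971/2)×37.5 = $28,656.51
Cheaper: Q = 971.  Difference = $275.72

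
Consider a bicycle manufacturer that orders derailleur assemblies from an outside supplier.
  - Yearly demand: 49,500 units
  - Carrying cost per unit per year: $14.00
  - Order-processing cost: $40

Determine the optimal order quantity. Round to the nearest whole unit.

Optimal lot size Q* = (2 × 49,500 × $40 / $14)^½ ≈ 531.84

532 units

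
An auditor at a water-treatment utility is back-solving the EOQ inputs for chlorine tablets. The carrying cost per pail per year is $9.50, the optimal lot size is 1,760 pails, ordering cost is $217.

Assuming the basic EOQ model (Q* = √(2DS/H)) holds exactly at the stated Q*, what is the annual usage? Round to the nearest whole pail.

67,805 pails per year

EOQ relation: Q² = 2DS/H, so rearrange for the unknown.
D = Q²H / (2S) = 1,760² × 9.5 / (2 × 217) = 67,804.61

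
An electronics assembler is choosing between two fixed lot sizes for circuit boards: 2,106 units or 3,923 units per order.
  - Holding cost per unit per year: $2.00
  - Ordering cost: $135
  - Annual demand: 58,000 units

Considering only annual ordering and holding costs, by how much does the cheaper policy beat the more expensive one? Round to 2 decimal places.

For each Q, cost = (D/Q)·S + (Q/2)·H.
TC(2,106) = (58,000/2,106)×135 + (2,106/2)×2 = $5,823.95
TC(3,923) = (58,000/3,923)×135 + (3,923/2)×2 = $5,918.92
Cheaper: Q = 2,106.  Difference = $94.97

$94.97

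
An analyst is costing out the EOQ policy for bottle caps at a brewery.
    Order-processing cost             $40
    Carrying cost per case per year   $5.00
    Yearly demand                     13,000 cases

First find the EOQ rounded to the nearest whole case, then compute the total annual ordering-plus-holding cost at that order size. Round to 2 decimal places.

Q* = √(2·D·S / H) = √(2·13,000·40 / 5) = √208,000.0 ≈ 456.07 → Q = 456 cases
Orders/yr = 13,000/456 = 28.509; ordering cost = 28.509 × $40 = $1,140.35
Average inventory = 456/2 = 228; holding cost = 228 × $5 = $1,140.00
Total = $1,140.35 + $1,140.00 = $2,280.35

$2,280.35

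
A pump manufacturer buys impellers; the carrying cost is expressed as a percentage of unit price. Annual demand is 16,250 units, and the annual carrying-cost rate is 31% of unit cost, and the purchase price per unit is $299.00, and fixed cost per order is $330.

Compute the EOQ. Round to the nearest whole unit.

Carrying cost H = $299 × 31% = $92.6900/unit/yr
2DS/H = 2·16,250·330/92.69 = 115,708.27
EOQ = √115,708.27 ≈ 340.16

340 units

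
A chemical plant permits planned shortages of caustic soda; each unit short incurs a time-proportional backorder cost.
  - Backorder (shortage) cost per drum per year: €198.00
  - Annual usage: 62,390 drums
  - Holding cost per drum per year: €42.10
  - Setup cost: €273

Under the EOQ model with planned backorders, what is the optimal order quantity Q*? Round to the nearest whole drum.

Q* = √(2DS/H) · √((H + b)/b)
   = √(2 × 62,390 × 273 / 42.1) · √((42.1 + 198) / 198)
   = 899.524 × 1.1012 ≈ 990.55

991 drums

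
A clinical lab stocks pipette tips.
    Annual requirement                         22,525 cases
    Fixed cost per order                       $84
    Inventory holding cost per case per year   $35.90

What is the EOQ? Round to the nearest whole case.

EOQ = √(2DS/H) = √(2 × 22,525 × 84 / 35.9)
    = √(105,409.47) ≈ 324.67

325 cases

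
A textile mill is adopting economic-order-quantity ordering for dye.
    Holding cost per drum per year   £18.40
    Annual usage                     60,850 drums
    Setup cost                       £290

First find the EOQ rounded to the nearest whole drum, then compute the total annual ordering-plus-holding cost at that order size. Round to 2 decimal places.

£25,483.16

Optimal lot size Q* = (2 × 60,850 × £290 / £18.4)^½ ≈ 1,384.95 → Q = 1,385 drums
Orders/yr = 60,850/1,385 = 43.935; ordering cost = 43.935 × £290 = £12,741.16
Average inventory = 1,385/2 = 692.5; holding cost = 692.5 × £18.4 = £12,742.00
Total = £12,741.16 + £12,742.00 = £25,483.16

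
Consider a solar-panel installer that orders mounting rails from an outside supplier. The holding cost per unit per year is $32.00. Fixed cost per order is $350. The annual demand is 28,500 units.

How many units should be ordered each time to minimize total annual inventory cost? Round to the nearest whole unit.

790 units

Optimal lot size Q* = (2 × 28,500 × $350 / $32)^½ ≈ 789.58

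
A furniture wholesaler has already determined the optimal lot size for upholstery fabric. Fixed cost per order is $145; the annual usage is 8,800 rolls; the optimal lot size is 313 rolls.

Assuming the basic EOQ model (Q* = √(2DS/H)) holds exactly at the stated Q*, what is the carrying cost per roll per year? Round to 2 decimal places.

$26.05

From Q* = √(2DS/H) ⇒ Q*² = 2DS/H.
H = 2DS / Q² = 2 × 8,800 × 145 / 313² = 26.0491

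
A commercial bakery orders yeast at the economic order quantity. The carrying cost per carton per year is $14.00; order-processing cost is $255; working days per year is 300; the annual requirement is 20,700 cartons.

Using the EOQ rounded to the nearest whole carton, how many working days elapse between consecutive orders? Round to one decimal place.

12.6 days

Optimal lot size Q* = (2 × 20,700 × $255 / $14)^½ ≈ 868.37 → Q = 868 cartons
T = Q/D × 300 days = 868/20,700 × 300 = 12.580 days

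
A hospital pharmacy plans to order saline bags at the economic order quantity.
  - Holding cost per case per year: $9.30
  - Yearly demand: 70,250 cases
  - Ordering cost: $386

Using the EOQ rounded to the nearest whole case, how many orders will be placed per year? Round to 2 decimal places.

29.09 orders per year

Q* = √(2·D·S / H) = √(2·70,250·386 / 9.3) = √5,831,505.4 ≈ 2,414.85 → Q = 2,415
N = D/Q = 70,250/2,415 ≈ 29.089 orders/yr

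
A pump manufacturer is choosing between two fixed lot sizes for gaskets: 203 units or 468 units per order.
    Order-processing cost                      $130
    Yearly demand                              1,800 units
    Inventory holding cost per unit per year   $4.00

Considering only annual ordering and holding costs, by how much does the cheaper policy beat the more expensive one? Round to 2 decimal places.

$122.71

TC(Q) = (D/Q)S + (Q/2)H
TC(203) = (1,800/203)×130 + (203/2)×4 = $1,558.71
TC(468) = (1,800/468)×130 + (468/2)×4 = $1,436.00
Lots of 468 are cheaper by $122.71.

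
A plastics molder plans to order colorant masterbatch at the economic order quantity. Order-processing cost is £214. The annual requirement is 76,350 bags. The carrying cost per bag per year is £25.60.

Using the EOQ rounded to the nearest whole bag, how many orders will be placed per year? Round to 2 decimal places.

Optimal lot size Q* = (2 × 76,350 × £214 / £25.6)^½ ≈ 1,129.81 → Q = 1,130
N = D/Q = 76,350/1,130 ≈ 67.566 orders/yr

67.57 orders per year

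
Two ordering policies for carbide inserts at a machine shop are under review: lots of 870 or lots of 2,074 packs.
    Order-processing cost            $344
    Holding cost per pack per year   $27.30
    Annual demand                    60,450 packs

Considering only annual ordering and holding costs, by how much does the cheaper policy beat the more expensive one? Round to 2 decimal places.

$2,558.95

TC(Q) = (D/Q)S + (Q/2)H
TC(870) = (60,450/870)×344 + (870/2)×27.3 = $35,777.57
TC(2,074) = (60,450/2,074)×344 + (2,074/2)×27.3 = $38,336.52
Cheaper: Q = 870.  Difference = $2,558.95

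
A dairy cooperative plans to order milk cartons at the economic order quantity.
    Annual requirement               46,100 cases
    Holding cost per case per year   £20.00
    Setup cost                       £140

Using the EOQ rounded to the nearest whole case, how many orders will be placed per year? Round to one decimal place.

2DS/H = 2·46,100·140/20 = 645,400.00
EOQ = √645,400.00 ≈ 803.37 → Q = 803
N = D/Q = 46,100/803 ≈ 57.410 orders/yr

57.4 orders per year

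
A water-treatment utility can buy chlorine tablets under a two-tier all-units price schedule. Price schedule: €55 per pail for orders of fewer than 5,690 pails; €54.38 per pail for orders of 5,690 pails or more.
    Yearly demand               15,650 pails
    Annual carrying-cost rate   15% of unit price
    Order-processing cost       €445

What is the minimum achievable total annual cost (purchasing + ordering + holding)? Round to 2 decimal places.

€871,469.61

H₁ = 15%×€55 = €8.2500;  H₂ = 15%×€54.38 = €8.1570
EOQ₁ = √(2×15,650×445/8.2500) = 1,299.35  (< 5,690, feasible at tier 1)
EOQ₂ = √(2×15,650×445/8.1570) = 1,306.73  (< 5,690 → use Q = 5,690 at tier-2 price)
TC(tier 1 (EOQ₁), Q≈1,299.3) = €871,469.61
TC(tier 2, Q≈5,690.0) = €875,477.61
Minimum at tier 1 (EOQ₁): €871,469.61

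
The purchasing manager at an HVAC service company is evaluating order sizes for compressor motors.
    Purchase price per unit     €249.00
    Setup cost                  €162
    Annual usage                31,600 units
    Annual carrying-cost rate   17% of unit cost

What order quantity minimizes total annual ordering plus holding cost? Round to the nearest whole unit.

Carrying cost H = €249 × 17% = €42.3300/unit/yr
Q* = √(2·D·S / H) = √(2·31,600·162 / 42.33) = √241,871.0 ≈ 491.80

492 units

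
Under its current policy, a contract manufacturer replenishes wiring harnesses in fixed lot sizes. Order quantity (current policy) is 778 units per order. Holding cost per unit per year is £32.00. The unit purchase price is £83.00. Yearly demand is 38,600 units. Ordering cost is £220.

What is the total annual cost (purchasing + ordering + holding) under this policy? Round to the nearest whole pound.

£3,227,163

Ordering: D/Q × S = 38,600/778 × £220 = £10,915.17
Holding:  Q/2 × H = 778/2 × £32 = £12,448.00
Purchase cost = D·C = 38,600 × 83 = £3,203,800.00
Total = £10,915.17 + £12,448.00 + £3,203,800.00 = £3,227,163.17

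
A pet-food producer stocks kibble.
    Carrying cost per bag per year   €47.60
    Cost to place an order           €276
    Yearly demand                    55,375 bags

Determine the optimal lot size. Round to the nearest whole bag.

EOQ = √(2DS/H) = √(2 × 55,375 × 276 / 47.6)
    = √(642,163.87) ≈ 801.35

801 bags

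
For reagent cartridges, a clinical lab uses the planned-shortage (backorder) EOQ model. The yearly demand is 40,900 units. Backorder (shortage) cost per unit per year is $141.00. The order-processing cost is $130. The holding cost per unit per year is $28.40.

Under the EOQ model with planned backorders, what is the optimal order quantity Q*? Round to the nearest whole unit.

671 units

Q* = √(2DS/H) · √((H + b)/b)
   = √(2 × 40,900 × 130 / 28.4) · √((28.4 + 141) / 141)
   = 611.912 × 1.0961 ≈ 670.71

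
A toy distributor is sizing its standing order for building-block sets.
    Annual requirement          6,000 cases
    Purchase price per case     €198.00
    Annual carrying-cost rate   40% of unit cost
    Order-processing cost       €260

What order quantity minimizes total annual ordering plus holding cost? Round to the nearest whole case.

198 cases

Carrying cost H = €198 × 40% = €79.2000/case/yr
Optimal lot size Q* = (2 × 6,000 × €260 / €79.2)^½ ≈ 198.48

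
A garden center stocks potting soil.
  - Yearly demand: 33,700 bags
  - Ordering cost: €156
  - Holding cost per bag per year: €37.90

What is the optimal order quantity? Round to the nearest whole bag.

527 bags

2DS/H = 2·33,700·156/37.9 = 277,424.80
EOQ = √277,424.80 ≈ 526.71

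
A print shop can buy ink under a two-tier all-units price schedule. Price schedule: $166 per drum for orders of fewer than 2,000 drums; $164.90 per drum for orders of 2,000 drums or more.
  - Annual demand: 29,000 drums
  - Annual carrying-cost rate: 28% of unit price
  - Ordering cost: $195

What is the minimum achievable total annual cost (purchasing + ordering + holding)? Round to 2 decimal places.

$4,831,099.50

H₁ = 28%×$166 = $46.4800;  H₂ = 28%×$164.90 = $46.1720
EOQ₁ = √(2×29,000×195/46.4800) = 493.29  (< 2,000, feasible at tier 1)
EOQ₂ = √(2×29,000×195/46.1720) = 494.93  (< 2,000 → use Q = 2,000 at tier-2 price)
TC(tier 1 (EOQ₁), Q≈493.3) = $4,836,927.90
TC(tier 2, Q≈2,000.0) = $4,831,099.50
Minimum at tier 2: $4,831,099.50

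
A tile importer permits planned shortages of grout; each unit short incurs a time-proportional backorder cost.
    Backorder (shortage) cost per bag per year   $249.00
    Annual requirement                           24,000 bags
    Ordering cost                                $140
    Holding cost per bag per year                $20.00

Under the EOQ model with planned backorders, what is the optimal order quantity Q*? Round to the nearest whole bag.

602 bags

Basic EOQ = √(2·24,000·140/20) = 579.655
Backorder adjustment √((H+b)/b) = √((20+249)/249) = 1.0394
Q* = 579.655 × 1.0394 ≈ 602.48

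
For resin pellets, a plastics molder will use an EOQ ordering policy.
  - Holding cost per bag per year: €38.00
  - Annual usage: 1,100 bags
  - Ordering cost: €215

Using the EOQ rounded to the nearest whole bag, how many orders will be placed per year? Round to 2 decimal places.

9.82 orders per year

EOQ = √(2DS/H) = √(2 × 1,100 × 215 / 38)
    = √(12,447.37) ≈ 111.57 → Q = 112
Orders per year = D/Q = 1,100 / 112 = 9.821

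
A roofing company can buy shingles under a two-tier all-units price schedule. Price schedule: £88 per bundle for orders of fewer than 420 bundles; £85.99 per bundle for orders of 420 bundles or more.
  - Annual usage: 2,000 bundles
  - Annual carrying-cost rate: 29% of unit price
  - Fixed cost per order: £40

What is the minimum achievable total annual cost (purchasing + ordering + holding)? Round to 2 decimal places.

H₁ = 29%×£88 = £25.5200;  H₂ = 29%×£85.99 = £24.9371
EOQ₁ = √(2×2,000×40/25.5200) = 79.18  (< 420, feasible at tier 1)
EOQ₂ = √(2×2,000×40/24.9371) = 80.10  (< 420 → use Q = 420 at tier-2 price)
TC(tier 1 (EOQ₁), Q≈79.2) = £178,020.69
TC(tier 2, Q≈420.0) = £177,407.27
Minimum at tier 2: £177,407.27

£177,407.27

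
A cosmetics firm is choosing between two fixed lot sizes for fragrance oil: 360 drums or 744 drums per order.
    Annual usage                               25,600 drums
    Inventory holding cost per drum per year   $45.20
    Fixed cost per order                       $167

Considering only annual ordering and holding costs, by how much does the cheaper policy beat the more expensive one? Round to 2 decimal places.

$2,549.08

Annual cost at Q: ordering D·S/Q plus holding Q·H/2.
TC(360) = (25,600/360)×167 + (360/2)×45.2 = $20,011.56
TC(744) = (25,600/744)×167 + (744/2)×45.2 = $22,560.64
Cheaper: Q = 360.  Difference = $2,549.08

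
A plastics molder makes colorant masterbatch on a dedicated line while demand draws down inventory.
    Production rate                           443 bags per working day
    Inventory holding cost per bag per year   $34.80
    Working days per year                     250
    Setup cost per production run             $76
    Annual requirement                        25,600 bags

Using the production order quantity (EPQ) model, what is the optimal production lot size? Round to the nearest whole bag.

381 bags

d = 25,600/250 = 102.4000 bags/day;  effective holding cost H(1 − d/p) = 34.8·(1 − 102.4000/443) = 26.75594
Q* = √(2DS / H_eff) = √(2·25,600·76 / 26.75594) ≈ 381.36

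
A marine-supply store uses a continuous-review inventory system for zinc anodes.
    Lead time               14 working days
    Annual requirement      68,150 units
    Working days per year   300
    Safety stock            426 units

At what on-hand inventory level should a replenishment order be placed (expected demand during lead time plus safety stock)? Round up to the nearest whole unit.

Daily demand d = 68,150 / 300 = 227.167 units/day
Demand during lead time = 227.167 × 14 = 3,180.33
Reorder point = 3,180.33 + 426 = 3,606.33 → round up

3,607 units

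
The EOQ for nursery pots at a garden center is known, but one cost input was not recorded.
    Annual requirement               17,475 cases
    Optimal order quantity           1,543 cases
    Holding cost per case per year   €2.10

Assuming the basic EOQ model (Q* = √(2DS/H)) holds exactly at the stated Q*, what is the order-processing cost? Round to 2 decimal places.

€143.06

EOQ relation: Q² = 2DS/H, so rearrange for the unknown.
S = Q²H / (2D) = 1,543² × 2.1 / (2 × 17,475) = 143.0553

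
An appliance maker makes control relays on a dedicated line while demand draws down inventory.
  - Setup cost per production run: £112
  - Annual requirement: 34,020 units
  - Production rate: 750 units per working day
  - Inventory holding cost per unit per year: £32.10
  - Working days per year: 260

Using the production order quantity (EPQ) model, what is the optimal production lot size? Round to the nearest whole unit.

Daily demand d = 34,020/260 = 130.846; p = 750; 1 − d/p = 0.82554
EPQ = √(2DS / (H(1 − d/p)))
    = √(2 × 34,020 × 112 / (32.1 × 0.82554)) ≈ 536.25

536 units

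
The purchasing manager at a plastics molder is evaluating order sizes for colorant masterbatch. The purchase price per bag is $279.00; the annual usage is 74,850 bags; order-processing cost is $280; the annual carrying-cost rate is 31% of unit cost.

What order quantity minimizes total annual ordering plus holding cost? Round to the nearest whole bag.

Carrying cost H = $279 × 31% = $86.4900/bag/yr
EOQ = √(2DS/H) = √(2 × 74,850 × 280 / 86.49)
    = √(484,634.06) ≈ 696.16

696 bags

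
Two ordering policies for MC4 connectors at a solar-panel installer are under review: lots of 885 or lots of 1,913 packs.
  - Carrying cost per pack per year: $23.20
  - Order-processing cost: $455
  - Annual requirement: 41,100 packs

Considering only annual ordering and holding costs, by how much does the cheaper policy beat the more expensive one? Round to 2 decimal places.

For each Q, cost = (D/Q)·S + (Q/2)·H.
TC(885) = (41,100/885)×455 + (885/2)×23.2 = $31,396.51
TC(1,913) = (41,100/1,913)×455 + (1,913/2)×23.2 = $31,966.28
Lots of 885 are cheaper by $569.78.

$569.78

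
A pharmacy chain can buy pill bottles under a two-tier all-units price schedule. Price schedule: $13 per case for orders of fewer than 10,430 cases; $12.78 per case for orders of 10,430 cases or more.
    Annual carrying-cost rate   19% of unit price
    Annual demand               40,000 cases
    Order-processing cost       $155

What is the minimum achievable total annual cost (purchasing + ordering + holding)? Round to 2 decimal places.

$524,457.50

H₁ = 19%×$13 = $2.4700;  H₂ = 19%×$12.78 = $2.4282
EOQ₁ = √(2×40,000×155/2.4700) = 2,240.59  (< 10,430, feasible at tier 1)
EOQ₂ = √(2×40,000×155/2.4282) = 2,259.79  (< 10,430 → use Q = 10,430 at tier-2 price)
TC(tier 1 (EOQ₁), Q≈2,240.6) = $525,534.26
TC(tier 2, Q≈10,430.0) = $524,457.50
Minimum at tier 2: $524,457.50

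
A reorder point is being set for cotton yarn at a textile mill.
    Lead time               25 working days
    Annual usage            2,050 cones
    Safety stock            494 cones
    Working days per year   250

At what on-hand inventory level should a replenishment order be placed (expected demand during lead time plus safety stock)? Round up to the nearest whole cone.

Daily demand d = 2,050 / 250 = 8.200 cones/day
Demand during lead time = 8.200 × 25 = 205.00
Reorder point = 205.00 + 494 = 699.00 → round up

699 cones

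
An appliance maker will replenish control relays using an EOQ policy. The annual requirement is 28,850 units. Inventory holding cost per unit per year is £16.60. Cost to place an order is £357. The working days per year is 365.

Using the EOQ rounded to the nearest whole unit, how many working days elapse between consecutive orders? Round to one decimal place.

EOQ = √(2DS/H) = √(2 × 28,850 × 357 / 16.6)
    = √(1,240,897.59) ≈ 1,113.96 → Q = 1,114 units
T = Q/D × 365 days = 1,114/28,850 × 365 = 14.094 days

14.1 days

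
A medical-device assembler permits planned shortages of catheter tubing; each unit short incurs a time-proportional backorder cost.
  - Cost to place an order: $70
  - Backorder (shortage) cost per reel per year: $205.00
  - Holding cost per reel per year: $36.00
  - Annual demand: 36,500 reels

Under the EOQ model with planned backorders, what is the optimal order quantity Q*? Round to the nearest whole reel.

408 reels

Basic EOQ = √(2·36,500·70/36) = 376.755
Backorder adjustment √((H+b)/b) = √((36+205)/205) = 1.0843
Q* = 376.755 × 1.0843 ≈ 408.50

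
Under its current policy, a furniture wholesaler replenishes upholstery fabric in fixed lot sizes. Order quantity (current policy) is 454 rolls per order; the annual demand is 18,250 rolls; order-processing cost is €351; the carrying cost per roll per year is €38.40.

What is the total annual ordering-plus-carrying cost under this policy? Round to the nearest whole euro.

€22,826

Orders/yr = 18,250/454 = 40.198; ordering cost = 40.198 × €351 = €14,109.58
Average inventory = 454/2 = 227; holding cost = 227 × €38.4 = €8,716.80
Total = €14,109.58 + €8,716.80 = €22,826.38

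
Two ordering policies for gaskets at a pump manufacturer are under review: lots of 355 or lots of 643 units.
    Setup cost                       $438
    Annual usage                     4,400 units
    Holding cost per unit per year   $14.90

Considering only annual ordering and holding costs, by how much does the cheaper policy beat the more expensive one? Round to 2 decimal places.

$285.93

For each Q, cost = (D/Q)·S + (Q/2)·H.
TC(355) = (4,400/355)×438 + (355/2)×14.9 = $8,073.48
TC(643) = (4,400/643)×438 + (643/2)×14.9 = $7,787.55
Cheaper: Q = 643.  Difference = $285.93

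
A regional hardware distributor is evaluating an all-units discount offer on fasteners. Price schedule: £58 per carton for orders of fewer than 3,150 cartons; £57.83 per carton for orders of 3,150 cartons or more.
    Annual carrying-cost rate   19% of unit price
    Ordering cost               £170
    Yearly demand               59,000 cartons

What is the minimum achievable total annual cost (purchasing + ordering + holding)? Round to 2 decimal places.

H₁ = 19%×£58 = £11.0200;  H₂ = 19%×£57.83 = £10.9877
EOQ₁ = √(2×59,000×170/11.0200) = 1,349.19  (< 3,150, feasible at tier 1)
EOQ₂ = √(2×59,000×170/10.9877) = 1,351.18  (< 3,150 → use Q = 3,150 at tier-2 price)
TC(tier 1 (EOQ₁), Q≈1,349.2) = £3,436,868.13
TC(tier 2, Q≈3,150.0) = £3,432,459.75
Minimum at tier 2: £3,432,459.75

£3,432,459.75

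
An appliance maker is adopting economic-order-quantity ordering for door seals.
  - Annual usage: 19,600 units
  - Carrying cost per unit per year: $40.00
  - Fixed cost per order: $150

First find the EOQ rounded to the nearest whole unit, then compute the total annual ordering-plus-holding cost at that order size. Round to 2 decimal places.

Q* = √(2·D·S / H) = √(2·19,600·150 / 40) = √147,000.0 ≈ 383.41 → Q = 383 units
Annual ordering cost = (D/Q)·S = (19,600/383) × 150 = $7,676.24
Annual holding cost  = (Q/2)·H = (383/2) × 40 = $7,660.00
Total = $7,676.24 + $7,660.00 = $15,336.24

$15,336.24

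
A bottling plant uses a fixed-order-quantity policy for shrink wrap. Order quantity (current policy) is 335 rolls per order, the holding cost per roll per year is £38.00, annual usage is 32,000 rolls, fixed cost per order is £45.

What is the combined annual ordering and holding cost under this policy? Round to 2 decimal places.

Orders/yr = 32,000/335 = 95.522; ordering cost = 95.522 × £45 = £4,298.51
Average inventory = 335/2 = 167.5; holding cost = 167.5 × £38 = £6,365.00
Total = £4,298.51 + £6,365.00 = £10,663.51

£10,663.51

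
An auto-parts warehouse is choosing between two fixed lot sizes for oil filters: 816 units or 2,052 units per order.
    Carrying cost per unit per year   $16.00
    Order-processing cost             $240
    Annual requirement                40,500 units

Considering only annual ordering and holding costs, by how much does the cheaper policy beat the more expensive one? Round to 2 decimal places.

$2,713.08

Annual cost at Q: ordering D·S/Q plus holding Q·H/2.
TC(816) = (40,500/816)×240 + (816/2)×16 = $18,439.76
TC(2,052) = (40,500/2,052)×240 + (2,052/2)×16 = $21,152.84
|ΔTC| = |$18,439.76 − $21,152.84| = $2,713.08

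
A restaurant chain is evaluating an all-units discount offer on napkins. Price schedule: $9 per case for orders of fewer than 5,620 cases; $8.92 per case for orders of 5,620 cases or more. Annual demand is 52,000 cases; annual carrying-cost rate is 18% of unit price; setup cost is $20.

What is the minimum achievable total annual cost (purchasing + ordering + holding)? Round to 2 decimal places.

H₁ = 18%×$9 = $1.6200;  H₂ = 18%×$8.92 = $1.6056
EOQ₁ = √(2×52,000×20/1.6200) = 1,133.12  (< 5,620, feasible at tier 1)
EOQ₂ = √(2×52,000×20/1.6056) = 1,138.19  (< 5,620 → use Q = 5,620 at tier-2 price)
TC(tier 1 (EOQ₁), Q≈1,133.1) = $469,835.65
TC(tier 2, Q≈5,620.0) = $468,536.79
Minimum at tier 2: $468,536.79

$468,536.79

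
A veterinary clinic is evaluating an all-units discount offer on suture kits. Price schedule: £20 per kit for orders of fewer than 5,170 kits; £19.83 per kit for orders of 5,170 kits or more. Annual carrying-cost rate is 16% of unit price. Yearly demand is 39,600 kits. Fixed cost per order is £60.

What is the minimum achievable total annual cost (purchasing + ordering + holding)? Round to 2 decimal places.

£793,929.26

H₁ = 16%×£20 = £3.2000;  H₂ = 16%×£19.83 = £3.1728
EOQ₁ = √(2×39,600×60/3.2000) = 1,218.61  (< 5,170, feasible at tier 1)
EOQ₂ = √(2×39,600×60/3.1728) = 1,223.82  (< 5,170 → use Q = 5,170 at tier-2 price)
TC(tier 1 (EOQ₁), Q≈1,218.6) = £795,899.54
TC(tier 2, Q≈5,170.0) = £793,929.26
Minimum at tier 2: £793,929.26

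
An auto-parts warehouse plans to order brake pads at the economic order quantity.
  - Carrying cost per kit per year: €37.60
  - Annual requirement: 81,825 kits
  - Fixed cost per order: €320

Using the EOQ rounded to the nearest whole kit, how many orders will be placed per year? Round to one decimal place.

2DS/H = 2·81,825·320/37.6 = 1,392,765.96
EOQ = √1,392,765.96 ≈ 1,180.16 → Q = 1,180
N = D/Q = 81,825/1,180 ≈ 69.343 orders/yr

69.3 orders per year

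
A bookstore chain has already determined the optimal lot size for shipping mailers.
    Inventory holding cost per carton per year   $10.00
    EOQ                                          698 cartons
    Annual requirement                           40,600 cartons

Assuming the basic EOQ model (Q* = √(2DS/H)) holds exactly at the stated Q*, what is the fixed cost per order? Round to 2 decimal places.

$60.00

EOQ relation: Q² = 2DS/H, so rearrange for the unknown.
S = Q²H / (2D) = 698² × 10 / (2 × 40,600) = 60.0005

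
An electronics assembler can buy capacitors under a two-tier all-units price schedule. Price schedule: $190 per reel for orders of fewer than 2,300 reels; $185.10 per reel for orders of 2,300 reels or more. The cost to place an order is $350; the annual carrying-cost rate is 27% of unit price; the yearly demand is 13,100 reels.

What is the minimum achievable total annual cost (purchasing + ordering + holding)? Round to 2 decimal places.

H₁ = 27%×$190 = $51.3000;  H₂ = 27%×$185.10 = $49.9770
EOQ₁ = √(2×13,100×350/51.3000) = 422.79  (< 2,300, feasible at tier 1)
EOQ₂ = √(2×13,100×350/49.9770) = 428.35  (< 2,300 → use Q = 2,300 at tier-2 price)
TC(tier 1 (EOQ₁), Q≈422.8) = $2,510,689.19
TC(tier 2, Q≈2,300.0) = $2,484,277.03
Minimum at tier 2: $2,484,277.03

$2,484,277.03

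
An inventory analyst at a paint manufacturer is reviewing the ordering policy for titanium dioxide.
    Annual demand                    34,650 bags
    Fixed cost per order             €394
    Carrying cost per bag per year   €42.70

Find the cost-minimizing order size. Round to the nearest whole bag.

Optimal lot size Q* = (2 × 34,650 × €394 / €42.7)^½ ≈ 799.65

800 bags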